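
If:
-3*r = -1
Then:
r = 1/3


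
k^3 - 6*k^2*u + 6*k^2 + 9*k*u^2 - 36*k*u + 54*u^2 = (k + 6)*(k - 3*u)^2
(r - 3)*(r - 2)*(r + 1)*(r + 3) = r^4 - r^3 - 11*r^2 + 9*r + 18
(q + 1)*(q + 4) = q^2 + 5*q + 4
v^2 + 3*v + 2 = (v + 1)*(v + 2)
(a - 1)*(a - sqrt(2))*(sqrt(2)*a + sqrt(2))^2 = 2*a^4 - 2*sqrt(2)*a^3 + 2*a^3 - 2*sqrt(2)*a^2 - 2*a^2 - 2*a + 2*sqrt(2)*a + 2*sqrt(2)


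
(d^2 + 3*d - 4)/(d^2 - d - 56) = (-d^2 - 3*d + 4)/(-d^2 + d + 56)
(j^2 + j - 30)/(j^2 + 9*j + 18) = (j - 5)/(j + 3)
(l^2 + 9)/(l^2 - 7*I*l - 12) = (l + 3*I)/(l - 4*I)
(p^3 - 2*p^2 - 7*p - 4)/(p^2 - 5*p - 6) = (p^2 - 3*p - 4)/(p - 6)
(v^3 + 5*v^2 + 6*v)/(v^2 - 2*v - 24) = v*(v^2 + 5*v + 6)/(v^2 - 2*v - 24)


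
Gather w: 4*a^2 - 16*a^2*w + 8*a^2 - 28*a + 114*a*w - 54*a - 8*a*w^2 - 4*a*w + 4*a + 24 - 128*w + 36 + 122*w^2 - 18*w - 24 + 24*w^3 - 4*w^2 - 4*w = 12*a^2 - 78*a + 24*w^3 + w^2*(118 - 8*a) + w*(-16*a^2 + 110*a - 150) + 36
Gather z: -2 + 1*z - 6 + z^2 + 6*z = z^2 + 7*z - 8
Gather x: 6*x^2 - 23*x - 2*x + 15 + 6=6*x^2 - 25*x + 21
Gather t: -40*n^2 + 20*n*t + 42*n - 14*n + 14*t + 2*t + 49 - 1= -40*n^2 + 28*n + t*(20*n + 16) + 48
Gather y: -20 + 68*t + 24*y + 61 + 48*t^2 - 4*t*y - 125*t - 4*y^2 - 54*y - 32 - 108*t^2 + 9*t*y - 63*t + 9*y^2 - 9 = -60*t^2 - 120*t + 5*y^2 + y*(5*t - 30)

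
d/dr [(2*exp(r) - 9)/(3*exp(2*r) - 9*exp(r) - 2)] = (-6*exp(2*r) + 54*exp(r) - 85)*exp(r)/(9*exp(4*r) - 54*exp(3*r) + 69*exp(2*r) + 36*exp(r) + 4)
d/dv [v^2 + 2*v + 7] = 2*v + 2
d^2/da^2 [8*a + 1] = 0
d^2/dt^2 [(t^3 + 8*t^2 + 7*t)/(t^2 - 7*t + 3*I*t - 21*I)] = (t^3*(206 - 90*I) + t^2*(378 + 1890*I) + t*(-2646 + 882*I) - 7938 - 2058*I)/(t^6 + t^5*(-21 + 9*I) + t^4*(120 - 189*I) + t^3*(224 + 1296*I) + t^2*(-3969 - 2520*I) + t*(9261 - 3969*I) + 9261*I)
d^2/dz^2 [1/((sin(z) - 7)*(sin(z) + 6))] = (-4*sin(z)^4 + 3*sin(z)^3 - 163*sin(z)^2 + 36*sin(z) + 86)/((sin(z) - 7)^3*(sin(z) + 6)^3)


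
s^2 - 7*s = s*(s - 7)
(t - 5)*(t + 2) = t^2 - 3*t - 10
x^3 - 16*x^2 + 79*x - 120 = (x - 8)*(x - 5)*(x - 3)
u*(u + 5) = u^2 + 5*u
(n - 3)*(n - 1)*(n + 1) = n^3 - 3*n^2 - n + 3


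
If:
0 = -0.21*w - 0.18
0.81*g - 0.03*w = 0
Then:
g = -0.03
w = -0.86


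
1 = 1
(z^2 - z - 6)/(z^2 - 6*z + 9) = (z + 2)/(z - 3)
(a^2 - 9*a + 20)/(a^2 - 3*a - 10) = (a - 4)/(a + 2)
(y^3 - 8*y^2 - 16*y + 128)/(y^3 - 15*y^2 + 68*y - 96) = (y + 4)/(y - 3)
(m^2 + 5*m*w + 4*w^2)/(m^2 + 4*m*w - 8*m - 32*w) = (m + w)/(m - 8)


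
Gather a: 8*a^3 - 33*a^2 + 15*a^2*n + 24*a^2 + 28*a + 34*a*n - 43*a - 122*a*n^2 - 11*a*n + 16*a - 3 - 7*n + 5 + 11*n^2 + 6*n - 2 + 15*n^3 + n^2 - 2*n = 8*a^3 + a^2*(15*n - 9) + a*(-122*n^2 + 23*n + 1) + 15*n^3 + 12*n^2 - 3*n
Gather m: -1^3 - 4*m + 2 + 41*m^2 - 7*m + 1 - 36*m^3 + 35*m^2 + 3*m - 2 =-36*m^3 + 76*m^2 - 8*m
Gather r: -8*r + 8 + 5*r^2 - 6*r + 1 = 5*r^2 - 14*r + 9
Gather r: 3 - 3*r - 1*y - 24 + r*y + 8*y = r*(y - 3) + 7*y - 21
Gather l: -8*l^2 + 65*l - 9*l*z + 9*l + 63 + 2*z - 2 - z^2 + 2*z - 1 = -8*l^2 + l*(74 - 9*z) - z^2 + 4*z + 60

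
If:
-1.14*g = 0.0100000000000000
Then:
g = -0.01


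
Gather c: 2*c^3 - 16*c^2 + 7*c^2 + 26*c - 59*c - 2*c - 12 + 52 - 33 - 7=2*c^3 - 9*c^2 - 35*c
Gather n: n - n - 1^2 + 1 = 0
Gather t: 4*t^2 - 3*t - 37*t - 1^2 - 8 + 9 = 4*t^2 - 40*t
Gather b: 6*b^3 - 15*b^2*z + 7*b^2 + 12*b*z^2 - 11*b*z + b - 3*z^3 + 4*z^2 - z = 6*b^3 + b^2*(7 - 15*z) + b*(12*z^2 - 11*z + 1) - 3*z^3 + 4*z^2 - z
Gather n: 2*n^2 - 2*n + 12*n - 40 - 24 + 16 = 2*n^2 + 10*n - 48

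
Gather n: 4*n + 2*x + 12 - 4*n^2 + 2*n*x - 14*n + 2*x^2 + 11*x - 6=-4*n^2 + n*(2*x - 10) + 2*x^2 + 13*x + 6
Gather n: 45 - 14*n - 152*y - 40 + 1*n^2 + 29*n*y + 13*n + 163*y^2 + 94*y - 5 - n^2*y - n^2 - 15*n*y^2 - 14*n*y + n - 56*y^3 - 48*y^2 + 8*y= -n^2*y + n*(-15*y^2 + 15*y) - 56*y^3 + 115*y^2 - 50*y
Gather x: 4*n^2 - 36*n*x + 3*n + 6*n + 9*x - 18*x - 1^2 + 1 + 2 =4*n^2 + 9*n + x*(-36*n - 9) + 2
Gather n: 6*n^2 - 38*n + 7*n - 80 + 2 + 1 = 6*n^2 - 31*n - 77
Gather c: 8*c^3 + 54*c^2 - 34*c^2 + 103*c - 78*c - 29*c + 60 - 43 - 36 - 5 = 8*c^3 + 20*c^2 - 4*c - 24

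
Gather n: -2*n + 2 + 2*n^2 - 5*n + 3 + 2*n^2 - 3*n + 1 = 4*n^2 - 10*n + 6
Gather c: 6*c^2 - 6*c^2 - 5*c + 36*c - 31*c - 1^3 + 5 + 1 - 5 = 0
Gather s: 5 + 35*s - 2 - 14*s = 21*s + 3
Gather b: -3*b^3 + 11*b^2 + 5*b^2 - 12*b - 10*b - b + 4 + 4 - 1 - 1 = -3*b^3 + 16*b^2 - 23*b + 6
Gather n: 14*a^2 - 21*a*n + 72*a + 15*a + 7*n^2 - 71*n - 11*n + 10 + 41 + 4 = 14*a^2 + 87*a + 7*n^2 + n*(-21*a - 82) + 55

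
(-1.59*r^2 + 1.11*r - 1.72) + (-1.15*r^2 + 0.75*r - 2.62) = -2.74*r^2 + 1.86*r - 4.34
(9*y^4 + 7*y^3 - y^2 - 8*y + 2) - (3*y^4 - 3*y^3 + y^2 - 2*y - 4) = 6*y^4 + 10*y^3 - 2*y^2 - 6*y + 6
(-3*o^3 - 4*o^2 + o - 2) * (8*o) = -24*o^4 - 32*o^3 + 8*o^2 - 16*o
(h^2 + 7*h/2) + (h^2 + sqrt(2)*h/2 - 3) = 2*h^2 + sqrt(2)*h/2 + 7*h/2 - 3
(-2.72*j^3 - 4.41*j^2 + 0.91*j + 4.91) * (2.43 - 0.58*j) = 1.5776*j^4 - 4.0518*j^3 - 11.2441*j^2 - 0.6365*j + 11.9313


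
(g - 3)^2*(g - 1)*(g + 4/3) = g^4 - 17*g^3/3 + 17*g^2/3 + 11*g - 12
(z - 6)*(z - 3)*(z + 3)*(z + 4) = z^4 - 2*z^3 - 33*z^2 + 18*z + 216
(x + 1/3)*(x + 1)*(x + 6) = x^3 + 22*x^2/3 + 25*x/3 + 2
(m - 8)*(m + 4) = m^2 - 4*m - 32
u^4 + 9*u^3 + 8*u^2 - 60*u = u*(u - 2)*(u + 5)*(u + 6)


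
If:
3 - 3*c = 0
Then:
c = 1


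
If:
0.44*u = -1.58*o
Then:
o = -0.278481012658228*u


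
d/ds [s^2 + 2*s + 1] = 2*s + 2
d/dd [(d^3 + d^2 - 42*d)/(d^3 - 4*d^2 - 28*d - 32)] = (-5*d^3 + 38*d^2 - 368*d + 672)/(d^5 - 10*d^4 - 20*d^3 + 200*d^2 + 640*d + 512)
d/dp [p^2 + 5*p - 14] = 2*p + 5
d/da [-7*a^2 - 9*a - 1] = -14*a - 9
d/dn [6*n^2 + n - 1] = 12*n + 1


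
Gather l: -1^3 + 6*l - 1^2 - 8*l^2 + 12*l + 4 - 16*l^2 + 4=-24*l^2 + 18*l + 6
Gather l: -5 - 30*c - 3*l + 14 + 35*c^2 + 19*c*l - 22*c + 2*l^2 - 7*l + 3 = 35*c^2 - 52*c + 2*l^2 + l*(19*c - 10) + 12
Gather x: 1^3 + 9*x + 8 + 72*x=81*x + 9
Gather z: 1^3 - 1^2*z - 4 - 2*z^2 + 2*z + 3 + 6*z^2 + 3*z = 4*z^2 + 4*z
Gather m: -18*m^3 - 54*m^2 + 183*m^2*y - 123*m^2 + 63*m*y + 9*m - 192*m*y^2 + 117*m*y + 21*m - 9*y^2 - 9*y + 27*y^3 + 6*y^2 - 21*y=-18*m^3 + m^2*(183*y - 177) + m*(-192*y^2 + 180*y + 30) + 27*y^3 - 3*y^2 - 30*y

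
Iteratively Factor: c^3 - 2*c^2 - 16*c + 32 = (c - 2)*(c^2 - 16) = (c - 2)*(c + 4)*(c - 4)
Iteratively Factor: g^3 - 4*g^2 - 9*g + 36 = (g + 3)*(g^2 - 7*g + 12) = (g - 3)*(g + 3)*(g - 4)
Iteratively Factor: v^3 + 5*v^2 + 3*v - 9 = (v + 3)*(v^2 + 2*v - 3) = (v - 1)*(v + 3)*(v + 3)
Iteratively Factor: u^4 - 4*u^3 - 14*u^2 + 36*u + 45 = (u - 5)*(u^3 + u^2 - 9*u - 9) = (u - 5)*(u + 3)*(u^2 - 2*u - 3) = (u - 5)*(u - 3)*(u + 3)*(u + 1)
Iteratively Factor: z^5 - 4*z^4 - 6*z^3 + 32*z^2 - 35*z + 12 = (z - 4)*(z^4 - 6*z^2 + 8*z - 3) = (z - 4)*(z - 1)*(z^3 + z^2 - 5*z + 3) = (z - 4)*(z - 1)^2*(z^2 + 2*z - 3) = (z - 4)*(z - 1)^2*(z + 3)*(z - 1)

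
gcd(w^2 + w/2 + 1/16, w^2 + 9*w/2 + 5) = 1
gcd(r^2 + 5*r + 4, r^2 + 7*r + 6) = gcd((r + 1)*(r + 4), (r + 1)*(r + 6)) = r + 1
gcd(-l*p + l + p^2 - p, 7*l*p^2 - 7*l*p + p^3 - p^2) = p - 1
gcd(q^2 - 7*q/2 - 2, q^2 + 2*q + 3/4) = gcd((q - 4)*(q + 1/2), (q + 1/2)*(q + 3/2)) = q + 1/2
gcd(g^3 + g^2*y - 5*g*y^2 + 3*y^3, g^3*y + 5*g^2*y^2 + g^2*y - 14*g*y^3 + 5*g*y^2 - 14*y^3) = 1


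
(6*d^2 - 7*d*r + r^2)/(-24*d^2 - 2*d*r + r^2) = (-d + r)/(4*d + r)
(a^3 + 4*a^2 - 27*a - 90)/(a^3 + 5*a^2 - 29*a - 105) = (a + 6)/(a + 7)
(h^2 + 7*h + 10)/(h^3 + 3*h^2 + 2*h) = (h + 5)/(h*(h + 1))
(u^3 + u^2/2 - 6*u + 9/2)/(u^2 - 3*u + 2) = (2*u^2 + 3*u - 9)/(2*(u - 2))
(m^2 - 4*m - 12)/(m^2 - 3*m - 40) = (-m^2 + 4*m + 12)/(-m^2 + 3*m + 40)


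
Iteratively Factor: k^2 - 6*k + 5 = (k - 5)*(k - 1)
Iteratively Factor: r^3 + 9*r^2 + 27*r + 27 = (r + 3)*(r^2 + 6*r + 9) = (r + 3)^2*(r + 3)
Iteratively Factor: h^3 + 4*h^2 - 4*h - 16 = (h + 2)*(h^2 + 2*h - 8) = (h + 2)*(h + 4)*(h - 2)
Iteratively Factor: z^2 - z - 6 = (z - 3)*(z + 2)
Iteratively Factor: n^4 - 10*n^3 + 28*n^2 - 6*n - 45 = (n - 3)*(n^3 - 7*n^2 + 7*n + 15) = (n - 5)*(n - 3)*(n^2 - 2*n - 3) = (n - 5)*(n - 3)*(n + 1)*(n - 3)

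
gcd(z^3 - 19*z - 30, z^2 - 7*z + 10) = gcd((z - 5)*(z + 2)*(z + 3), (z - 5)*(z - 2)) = z - 5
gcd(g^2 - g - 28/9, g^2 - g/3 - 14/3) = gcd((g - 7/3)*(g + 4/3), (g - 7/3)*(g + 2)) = g - 7/3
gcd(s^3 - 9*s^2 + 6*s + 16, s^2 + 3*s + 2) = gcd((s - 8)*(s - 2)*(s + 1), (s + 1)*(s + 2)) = s + 1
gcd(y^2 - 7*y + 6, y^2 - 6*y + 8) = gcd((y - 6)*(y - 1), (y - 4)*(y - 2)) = 1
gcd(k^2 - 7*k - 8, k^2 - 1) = k + 1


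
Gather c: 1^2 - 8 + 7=0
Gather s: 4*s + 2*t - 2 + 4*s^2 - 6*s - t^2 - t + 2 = 4*s^2 - 2*s - t^2 + t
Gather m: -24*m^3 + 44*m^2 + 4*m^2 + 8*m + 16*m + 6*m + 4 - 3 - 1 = -24*m^3 + 48*m^2 + 30*m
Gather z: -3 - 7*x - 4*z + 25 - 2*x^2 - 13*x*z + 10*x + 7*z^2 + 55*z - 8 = -2*x^2 + 3*x + 7*z^2 + z*(51 - 13*x) + 14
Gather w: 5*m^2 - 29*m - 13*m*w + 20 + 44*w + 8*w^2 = 5*m^2 - 29*m + 8*w^2 + w*(44 - 13*m) + 20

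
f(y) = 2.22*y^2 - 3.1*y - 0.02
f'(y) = 4.44*y - 3.1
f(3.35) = 14.51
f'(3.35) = 11.77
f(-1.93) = 14.23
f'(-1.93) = -11.67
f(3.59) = 17.46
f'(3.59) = 12.84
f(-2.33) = 19.26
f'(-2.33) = -13.45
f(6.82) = 82.10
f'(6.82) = 27.18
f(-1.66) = 11.24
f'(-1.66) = -10.47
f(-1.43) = 8.95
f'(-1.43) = -9.45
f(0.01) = -0.05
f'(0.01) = -3.06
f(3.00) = 10.66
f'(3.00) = 10.22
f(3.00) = 10.66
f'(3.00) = 10.22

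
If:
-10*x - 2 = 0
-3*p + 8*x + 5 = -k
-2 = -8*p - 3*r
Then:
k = -9*r/8 - 53/20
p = 1/4 - 3*r/8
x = -1/5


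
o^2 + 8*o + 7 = (o + 1)*(o + 7)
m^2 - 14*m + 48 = (m - 8)*(m - 6)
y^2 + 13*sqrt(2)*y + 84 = (y + 6*sqrt(2))*(y + 7*sqrt(2))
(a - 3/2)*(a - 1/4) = a^2 - 7*a/4 + 3/8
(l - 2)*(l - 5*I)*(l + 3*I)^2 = l^4 - 2*l^3 + I*l^3 + 21*l^2 - 2*I*l^2 - 42*l + 45*I*l - 90*I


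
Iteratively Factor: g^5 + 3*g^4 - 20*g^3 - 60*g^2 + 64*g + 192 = (g + 2)*(g^4 + g^3 - 22*g^2 - 16*g + 96) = (g + 2)*(g + 3)*(g^3 - 2*g^2 - 16*g + 32) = (g + 2)*(g + 3)*(g + 4)*(g^2 - 6*g + 8) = (g - 2)*(g + 2)*(g + 3)*(g + 4)*(g - 4)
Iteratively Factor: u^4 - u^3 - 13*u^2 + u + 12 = (u - 4)*(u^3 + 3*u^2 - u - 3) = (u - 4)*(u + 1)*(u^2 + 2*u - 3) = (u - 4)*(u + 1)*(u + 3)*(u - 1)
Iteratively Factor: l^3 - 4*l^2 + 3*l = (l - 1)*(l^2 - 3*l) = l*(l - 1)*(l - 3)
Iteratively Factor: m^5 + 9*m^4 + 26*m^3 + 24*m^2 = (m + 2)*(m^4 + 7*m^3 + 12*m^2) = (m + 2)*(m + 3)*(m^3 + 4*m^2) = (m + 2)*(m + 3)*(m + 4)*(m^2) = m*(m + 2)*(m + 3)*(m + 4)*(m)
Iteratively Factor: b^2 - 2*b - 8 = (b - 4)*(b + 2)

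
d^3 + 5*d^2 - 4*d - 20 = (d - 2)*(d + 2)*(d + 5)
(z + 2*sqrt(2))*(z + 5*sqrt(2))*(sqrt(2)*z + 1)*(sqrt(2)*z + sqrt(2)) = 2*z^4 + 2*z^3 + 15*sqrt(2)*z^3 + 15*sqrt(2)*z^2 + 54*z^2 + 20*sqrt(2)*z + 54*z + 20*sqrt(2)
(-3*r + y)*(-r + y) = 3*r^2 - 4*r*y + y^2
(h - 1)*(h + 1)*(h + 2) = h^3 + 2*h^2 - h - 2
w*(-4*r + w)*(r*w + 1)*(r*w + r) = -4*r^3*w^3 - 4*r^3*w^2 + r^2*w^4 + r^2*w^3 - 4*r^2*w^2 - 4*r^2*w + r*w^3 + r*w^2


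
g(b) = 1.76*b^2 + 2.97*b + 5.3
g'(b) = 3.52*b + 2.97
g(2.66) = 25.65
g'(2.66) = 12.33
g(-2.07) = 6.69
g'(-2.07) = -4.32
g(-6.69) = 64.20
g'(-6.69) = -20.58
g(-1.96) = 6.24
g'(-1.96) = -3.93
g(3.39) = 35.59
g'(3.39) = 14.90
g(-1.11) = 4.17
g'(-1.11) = -0.94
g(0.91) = 9.46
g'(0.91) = 6.17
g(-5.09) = 35.78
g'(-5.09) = -14.95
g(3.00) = 30.05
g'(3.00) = 13.53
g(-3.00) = 12.23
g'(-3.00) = -7.59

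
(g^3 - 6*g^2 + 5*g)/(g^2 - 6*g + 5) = g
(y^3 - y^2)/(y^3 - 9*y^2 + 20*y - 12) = y^2/(y^2 - 8*y + 12)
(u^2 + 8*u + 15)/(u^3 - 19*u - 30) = (u + 5)/(u^2 - 3*u - 10)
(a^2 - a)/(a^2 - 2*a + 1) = a/(a - 1)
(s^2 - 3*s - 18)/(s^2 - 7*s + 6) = (s + 3)/(s - 1)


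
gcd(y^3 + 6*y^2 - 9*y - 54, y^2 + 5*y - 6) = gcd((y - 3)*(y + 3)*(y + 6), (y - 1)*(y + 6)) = y + 6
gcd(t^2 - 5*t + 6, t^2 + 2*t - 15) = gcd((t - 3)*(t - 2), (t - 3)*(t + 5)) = t - 3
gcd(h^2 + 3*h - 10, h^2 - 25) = h + 5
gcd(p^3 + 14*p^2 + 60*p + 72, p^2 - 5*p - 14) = p + 2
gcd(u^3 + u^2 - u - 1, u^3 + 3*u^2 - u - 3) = u^2 - 1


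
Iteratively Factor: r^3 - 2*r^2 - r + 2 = (r - 2)*(r^2 - 1) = (r - 2)*(r - 1)*(r + 1)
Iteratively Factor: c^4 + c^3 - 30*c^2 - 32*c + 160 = (c + 4)*(c^3 - 3*c^2 - 18*c + 40) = (c - 5)*(c + 4)*(c^2 + 2*c - 8) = (c - 5)*(c + 4)^2*(c - 2)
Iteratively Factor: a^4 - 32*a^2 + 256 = (a - 4)*(a^3 + 4*a^2 - 16*a - 64) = (a - 4)*(a + 4)*(a^2 - 16) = (a - 4)^2*(a + 4)*(a + 4)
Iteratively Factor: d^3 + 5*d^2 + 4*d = (d + 1)*(d^2 + 4*d) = d*(d + 1)*(d + 4)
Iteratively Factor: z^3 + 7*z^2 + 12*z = (z)*(z^2 + 7*z + 12) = z*(z + 4)*(z + 3)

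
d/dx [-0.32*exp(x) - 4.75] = -0.32*exp(x)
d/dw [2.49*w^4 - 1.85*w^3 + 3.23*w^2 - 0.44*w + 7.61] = 9.96*w^3 - 5.55*w^2 + 6.46*w - 0.44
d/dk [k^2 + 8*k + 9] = 2*k + 8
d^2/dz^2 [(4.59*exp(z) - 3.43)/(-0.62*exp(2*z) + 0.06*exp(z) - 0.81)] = (-1.764396*exp(4*z) + 5.10322*exp(3*z) + 13.4478*exp(2*z) - 7.10091*exp(z) - 2.844801)*exp(z)/(0.238328*exp(6*z) - 0.069192*exp(5*z) + 0.940788*exp(4*z) - 0.181008*exp(3*z) + 1.229094*exp(2*z) - 0.118098*exp(z) + 0.531441)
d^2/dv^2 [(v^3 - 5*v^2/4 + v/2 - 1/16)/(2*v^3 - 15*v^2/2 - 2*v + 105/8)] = 16*(640*v^6 + 1152*v^5 - 12576*v^4 + 24864*v^3 - 34332*v^2 + 42660*v - 13351)/(4096*v^9 - 46080*v^8 + 160512*v^7 - 43200*v^6 - 765312*v^5 + 926640*v^4 + 1129904*v^3 - 1903860*v^2 - 529200*v + 1157625)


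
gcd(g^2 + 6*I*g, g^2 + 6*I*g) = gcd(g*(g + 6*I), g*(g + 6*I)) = g^2 + 6*I*g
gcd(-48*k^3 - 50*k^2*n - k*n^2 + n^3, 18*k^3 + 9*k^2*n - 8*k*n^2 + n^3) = k + n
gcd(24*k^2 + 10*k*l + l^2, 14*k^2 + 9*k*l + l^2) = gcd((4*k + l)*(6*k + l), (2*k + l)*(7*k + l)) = 1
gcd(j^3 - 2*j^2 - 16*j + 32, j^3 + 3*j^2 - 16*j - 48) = j^2 - 16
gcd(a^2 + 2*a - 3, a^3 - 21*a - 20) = 1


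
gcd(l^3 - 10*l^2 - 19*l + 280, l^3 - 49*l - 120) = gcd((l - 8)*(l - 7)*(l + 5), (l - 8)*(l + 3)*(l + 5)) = l^2 - 3*l - 40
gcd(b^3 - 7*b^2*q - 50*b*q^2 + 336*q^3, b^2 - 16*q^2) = 1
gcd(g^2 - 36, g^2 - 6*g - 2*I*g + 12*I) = g - 6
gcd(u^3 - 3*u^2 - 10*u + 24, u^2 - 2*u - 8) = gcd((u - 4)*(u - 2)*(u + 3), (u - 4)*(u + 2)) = u - 4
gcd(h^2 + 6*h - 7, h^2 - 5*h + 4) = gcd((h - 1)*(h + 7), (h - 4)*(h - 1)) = h - 1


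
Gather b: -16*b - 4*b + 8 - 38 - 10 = -20*b - 40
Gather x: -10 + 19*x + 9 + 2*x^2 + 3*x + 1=2*x^2 + 22*x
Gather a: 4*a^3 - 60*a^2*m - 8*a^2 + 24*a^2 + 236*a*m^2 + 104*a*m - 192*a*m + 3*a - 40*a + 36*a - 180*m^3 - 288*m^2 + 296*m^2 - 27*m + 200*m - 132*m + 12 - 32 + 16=4*a^3 + a^2*(16 - 60*m) + a*(236*m^2 - 88*m - 1) - 180*m^3 + 8*m^2 + 41*m - 4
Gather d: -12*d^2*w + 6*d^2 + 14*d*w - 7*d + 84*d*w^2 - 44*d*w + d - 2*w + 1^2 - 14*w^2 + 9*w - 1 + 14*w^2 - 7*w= d^2*(6 - 12*w) + d*(84*w^2 - 30*w - 6)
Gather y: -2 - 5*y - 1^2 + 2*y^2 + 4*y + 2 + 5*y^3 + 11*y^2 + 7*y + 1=5*y^3 + 13*y^2 + 6*y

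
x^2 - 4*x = x*(x - 4)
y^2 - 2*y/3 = y*(y - 2/3)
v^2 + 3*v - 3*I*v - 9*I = (v + 3)*(v - 3*I)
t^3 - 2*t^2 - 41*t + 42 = (t - 7)*(t - 1)*(t + 6)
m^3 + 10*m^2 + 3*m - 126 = (m - 3)*(m + 6)*(m + 7)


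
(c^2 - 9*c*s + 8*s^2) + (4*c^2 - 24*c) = 5*c^2 - 9*c*s - 24*c + 8*s^2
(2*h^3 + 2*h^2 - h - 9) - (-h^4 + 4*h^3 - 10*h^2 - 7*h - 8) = h^4 - 2*h^3 + 12*h^2 + 6*h - 1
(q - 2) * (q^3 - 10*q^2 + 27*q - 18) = q^4 - 12*q^3 + 47*q^2 - 72*q + 36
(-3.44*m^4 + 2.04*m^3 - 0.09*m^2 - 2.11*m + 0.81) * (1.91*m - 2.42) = -6.5704*m^5 + 12.2212*m^4 - 5.1087*m^3 - 3.8123*m^2 + 6.6533*m - 1.9602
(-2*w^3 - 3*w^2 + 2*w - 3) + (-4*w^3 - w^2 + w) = -6*w^3 - 4*w^2 + 3*w - 3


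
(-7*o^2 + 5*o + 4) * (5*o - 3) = -35*o^3 + 46*o^2 + 5*o - 12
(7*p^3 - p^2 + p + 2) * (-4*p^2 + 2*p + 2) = -28*p^5 + 18*p^4 + 8*p^3 - 8*p^2 + 6*p + 4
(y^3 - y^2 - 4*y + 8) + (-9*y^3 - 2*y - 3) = -8*y^3 - y^2 - 6*y + 5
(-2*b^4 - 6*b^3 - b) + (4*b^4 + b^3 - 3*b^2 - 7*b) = 2*b^4 - 5*b^3 - 3*b^2 - 8*b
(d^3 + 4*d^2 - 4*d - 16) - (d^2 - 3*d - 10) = d^3 + 3*d^2 - d - 6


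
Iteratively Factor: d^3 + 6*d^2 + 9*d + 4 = (d + 4)*(d^2 + 2*d + 1) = (d + 1)*(d + 4)*(d + 1)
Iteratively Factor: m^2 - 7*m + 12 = (m - 4)*(m - 3)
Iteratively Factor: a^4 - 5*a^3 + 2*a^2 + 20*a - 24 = (a - 3)*(a^3 - 2*a^2 - 4*a + 8) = (a - 3)*(a - 2)*(a^2 - 4) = (a - 3)*(a - 2)^2*(a + 2)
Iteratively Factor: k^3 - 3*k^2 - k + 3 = (k + 1)*(k^2 - 4*k + 3) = (k - 3)*(k + 1)*(k - 1)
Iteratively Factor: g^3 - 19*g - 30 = (g - 5)*(g^2 + 5*g + 6) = (g - 5)*(g + 2)*(g + 3)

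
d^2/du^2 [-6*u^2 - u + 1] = -12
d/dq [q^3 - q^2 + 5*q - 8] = 3*q^2 - 2*q + 5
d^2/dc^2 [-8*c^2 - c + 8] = -16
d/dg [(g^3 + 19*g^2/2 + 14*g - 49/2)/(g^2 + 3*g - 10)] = (2*g^4 + 12*g^3 - 31*g^2 - 282*g - 133)/(2*(g^4 + 6*g^3 - 11*g^2 - 60*g + 100))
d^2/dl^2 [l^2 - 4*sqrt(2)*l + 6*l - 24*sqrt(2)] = 2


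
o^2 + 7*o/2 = o*(o + 7/2)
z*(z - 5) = z^2 - 5*z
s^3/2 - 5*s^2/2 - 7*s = s*(s/2 + 1)*(s - 7)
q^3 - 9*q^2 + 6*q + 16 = (q - 8)*(q - 2)*(q + 1)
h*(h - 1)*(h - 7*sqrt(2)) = h^3 - 7*sqrt(2)*h^2 - h^2 + 7*sqrt(2)*h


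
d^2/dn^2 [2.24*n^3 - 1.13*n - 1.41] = 13.44*n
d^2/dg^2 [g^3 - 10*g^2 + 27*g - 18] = 6*g - 20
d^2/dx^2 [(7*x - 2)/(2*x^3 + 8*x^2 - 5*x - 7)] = 2*(84*x^5 + 288*x^4 + 262*x^3 + 264*x^2 + 1332*x - 407)/(8*x^9 + 96*x^8 + 324*x^7 - 52*x^6 - 1482*x^5 - 324*x^4 + 1849*x^3 + 651*x^2 - 735*x - 343)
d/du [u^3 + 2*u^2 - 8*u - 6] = 3*u^2 + 4*u - 8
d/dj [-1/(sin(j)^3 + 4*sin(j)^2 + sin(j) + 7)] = (3*sin(j)^2 + 8*sin(j) + 1)*cos(j)/(sin(j)^3 + 4*sin(j)^2 + sin(j) + 7)^2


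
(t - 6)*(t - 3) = t^2 - 9*t + 18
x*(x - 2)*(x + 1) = x^3 - x^2 - 2*x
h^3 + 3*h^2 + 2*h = h*(h + 1)*(h + 2)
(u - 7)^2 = u^2 - 14*u + 49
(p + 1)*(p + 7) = p^2 + 8*p + 7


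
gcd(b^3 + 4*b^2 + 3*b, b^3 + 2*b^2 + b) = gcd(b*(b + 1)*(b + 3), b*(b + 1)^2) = b^2 + b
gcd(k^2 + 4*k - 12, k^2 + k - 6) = k - 2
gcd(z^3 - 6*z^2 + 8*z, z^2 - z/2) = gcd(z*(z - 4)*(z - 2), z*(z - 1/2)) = z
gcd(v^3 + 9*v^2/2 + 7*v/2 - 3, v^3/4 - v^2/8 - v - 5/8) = 1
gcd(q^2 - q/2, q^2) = q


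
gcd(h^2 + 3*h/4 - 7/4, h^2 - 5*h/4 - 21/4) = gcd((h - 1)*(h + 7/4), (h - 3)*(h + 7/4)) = h + 7/4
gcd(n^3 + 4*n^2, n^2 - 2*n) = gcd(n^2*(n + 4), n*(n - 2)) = n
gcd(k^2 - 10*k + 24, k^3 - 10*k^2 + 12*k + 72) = k - 6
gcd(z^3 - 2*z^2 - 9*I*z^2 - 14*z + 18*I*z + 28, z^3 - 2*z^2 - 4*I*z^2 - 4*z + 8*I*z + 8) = z^2 + z*(-2 - 2*I) + 4*I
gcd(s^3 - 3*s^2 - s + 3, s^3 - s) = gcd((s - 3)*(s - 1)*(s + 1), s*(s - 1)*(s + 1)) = s^2 - 1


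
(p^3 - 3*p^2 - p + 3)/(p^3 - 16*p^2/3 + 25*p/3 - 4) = 3*(p + 1)/(3*p - 4)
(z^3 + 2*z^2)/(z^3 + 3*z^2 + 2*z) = z/(z + 1)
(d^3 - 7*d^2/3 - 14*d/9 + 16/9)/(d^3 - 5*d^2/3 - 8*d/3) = (d - 2/3)/d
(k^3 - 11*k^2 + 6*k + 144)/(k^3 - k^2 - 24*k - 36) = (k - 8)/(k + 2)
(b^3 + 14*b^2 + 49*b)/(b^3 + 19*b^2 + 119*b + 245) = b/(b + 5)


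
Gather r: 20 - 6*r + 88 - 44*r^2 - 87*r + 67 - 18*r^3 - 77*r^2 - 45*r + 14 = -18*r^3 - 121*r^2 - 138*r + 189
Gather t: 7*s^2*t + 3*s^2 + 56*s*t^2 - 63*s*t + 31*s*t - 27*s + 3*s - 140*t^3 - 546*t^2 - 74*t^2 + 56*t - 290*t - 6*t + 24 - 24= 3*s^2 - 24*s - 140*t^3 + t^2*(56*s - 620) + t*(7*s^2 - 32*s - 240)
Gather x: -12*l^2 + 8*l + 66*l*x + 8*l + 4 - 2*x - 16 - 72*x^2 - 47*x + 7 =-12*l^2 + 16*l - 72*x^2 + x*(66*l - 49) - 5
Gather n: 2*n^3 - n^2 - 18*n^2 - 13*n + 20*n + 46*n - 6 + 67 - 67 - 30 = 2*n^3 - 19*n^2 + 53*n - 36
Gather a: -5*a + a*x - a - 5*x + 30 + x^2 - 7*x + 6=a*(x - 6) + x^2 - 12*x + 36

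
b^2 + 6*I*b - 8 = (b + 2*I)*(b + 4*I)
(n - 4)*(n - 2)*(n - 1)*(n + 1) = n^4 - 6*n^3 + 7*n^2 + 6*n - 8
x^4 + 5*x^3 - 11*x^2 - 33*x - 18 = (x - 3)*(x + 1)^2*(x + 6)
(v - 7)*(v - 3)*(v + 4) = v^3 - 6*v^2 - 19*v + 84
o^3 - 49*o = o*(o - 7)*(o + 7)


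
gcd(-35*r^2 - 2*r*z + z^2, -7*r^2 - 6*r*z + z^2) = -7*r + z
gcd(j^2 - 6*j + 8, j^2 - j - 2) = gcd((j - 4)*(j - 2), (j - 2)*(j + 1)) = j - 2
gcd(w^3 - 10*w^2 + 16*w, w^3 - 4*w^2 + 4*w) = w^2 - 2*w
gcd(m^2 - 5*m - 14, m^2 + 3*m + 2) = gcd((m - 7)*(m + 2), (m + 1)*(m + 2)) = m + 2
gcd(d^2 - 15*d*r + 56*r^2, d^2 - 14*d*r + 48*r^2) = -d + 8*r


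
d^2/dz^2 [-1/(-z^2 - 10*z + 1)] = 2*(-z^2 - 10*z + 4*(z + 5)^2 + 1)/(z^2 + 10*z - 1)^3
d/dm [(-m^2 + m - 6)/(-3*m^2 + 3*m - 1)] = (17 - 34*m)/(3*m^2 - 3*m + 1)^2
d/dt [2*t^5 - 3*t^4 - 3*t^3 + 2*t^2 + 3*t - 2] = 10*t^4 - 12*t^3 - 9*t^2 + 4*t + 3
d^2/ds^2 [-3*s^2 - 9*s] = -6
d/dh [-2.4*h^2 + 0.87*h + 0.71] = 0.87 - 4.8*h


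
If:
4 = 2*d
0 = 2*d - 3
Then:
No Solution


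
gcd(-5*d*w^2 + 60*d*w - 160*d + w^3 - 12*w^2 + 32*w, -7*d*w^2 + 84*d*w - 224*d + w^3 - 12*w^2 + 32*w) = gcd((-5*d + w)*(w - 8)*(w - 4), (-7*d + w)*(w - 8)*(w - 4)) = w^2 - 12*w + 32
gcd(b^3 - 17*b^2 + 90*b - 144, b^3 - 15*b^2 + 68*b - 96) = b^2 - 11*b + 24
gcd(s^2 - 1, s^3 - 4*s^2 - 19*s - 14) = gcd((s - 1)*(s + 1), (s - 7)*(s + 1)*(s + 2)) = s + 1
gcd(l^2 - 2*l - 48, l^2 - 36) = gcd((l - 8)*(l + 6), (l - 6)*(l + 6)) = l + 6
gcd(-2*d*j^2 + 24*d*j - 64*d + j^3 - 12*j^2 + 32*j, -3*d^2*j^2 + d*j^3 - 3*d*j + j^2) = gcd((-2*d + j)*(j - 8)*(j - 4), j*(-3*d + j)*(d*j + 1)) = 1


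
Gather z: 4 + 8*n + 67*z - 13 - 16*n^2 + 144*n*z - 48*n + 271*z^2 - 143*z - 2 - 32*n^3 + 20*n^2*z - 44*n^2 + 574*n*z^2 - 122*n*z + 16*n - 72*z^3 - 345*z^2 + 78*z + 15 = -32*n^3 - 60*n^2 - 24*n - 72*z^3 + z^2*(574*n - 74) + z*(20*n^2 + 22*n + 2) + 4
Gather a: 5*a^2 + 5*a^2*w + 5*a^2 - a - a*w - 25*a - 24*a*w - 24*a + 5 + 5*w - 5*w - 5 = a^2*(5*w + 10) + a*(-25*w - 50)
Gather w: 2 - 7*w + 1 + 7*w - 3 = 0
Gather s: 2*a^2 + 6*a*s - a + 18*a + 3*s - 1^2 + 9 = 2*a^2 + 17*a + s*(6*a + 3) + 8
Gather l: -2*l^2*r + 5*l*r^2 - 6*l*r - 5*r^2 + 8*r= -2*l^2*r + l*(5*r^2 - 6*r) - 5*r^2 + 8*r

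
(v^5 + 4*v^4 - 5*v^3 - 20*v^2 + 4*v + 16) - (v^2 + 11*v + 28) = v^5 + 4*v^4 - 5*v^3 - 21*v^2 - 7*v - 12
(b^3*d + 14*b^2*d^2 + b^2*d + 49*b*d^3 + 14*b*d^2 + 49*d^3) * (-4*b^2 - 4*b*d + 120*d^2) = -4*b^5*d - 60*b^4*d^2 - 4*b^4*d - 132*b^3*d^3 - 60*b^3*d^2 + 1484*b^2*d^4 - 132*b^2*d^3 + 5880*b*d^5 + 1484*b*d^4 + 5880*d^5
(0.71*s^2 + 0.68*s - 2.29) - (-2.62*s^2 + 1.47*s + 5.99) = 3.33*s^2 - 0.79*s - 8.28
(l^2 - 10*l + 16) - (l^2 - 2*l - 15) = 31 - 8*l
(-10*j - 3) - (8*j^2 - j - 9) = -8*j^2 - 9*j + 6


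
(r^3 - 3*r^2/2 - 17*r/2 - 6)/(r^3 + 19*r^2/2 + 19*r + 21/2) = (r - 4)/(r + 7)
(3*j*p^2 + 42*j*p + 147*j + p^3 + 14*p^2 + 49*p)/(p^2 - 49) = (3*j*p + 21*j + p^2 + 7*p)/(p - 7)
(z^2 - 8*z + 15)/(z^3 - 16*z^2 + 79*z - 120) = 1/(z - 8)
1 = 1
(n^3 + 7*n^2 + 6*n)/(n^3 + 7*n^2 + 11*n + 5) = n*(n + 6)/(n^2 + 6*n + 5)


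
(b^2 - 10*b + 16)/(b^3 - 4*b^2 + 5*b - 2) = (b - 8)/(b^2 - 2*b + 1)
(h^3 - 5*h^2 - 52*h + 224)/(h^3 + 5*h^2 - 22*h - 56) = (h - 8)/(h + 2)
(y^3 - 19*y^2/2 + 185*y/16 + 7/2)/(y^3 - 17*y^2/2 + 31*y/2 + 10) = (16*y^3 - 152*y^2 + 185*y + 56)/(8*(2*y^3 - 17*y^2 + 31*y + 20))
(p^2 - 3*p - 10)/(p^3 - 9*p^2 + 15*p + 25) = (p + 2)/(p^2 - 4*p - 5)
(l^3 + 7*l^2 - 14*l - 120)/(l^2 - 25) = (l^2 + 2*l - 24)/(l - 5)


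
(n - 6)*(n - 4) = n^2 - 10*n + 24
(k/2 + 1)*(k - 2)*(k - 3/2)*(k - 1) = k^4/2 - 5*k^3/4 - 5*k^2/4 + 5*k - 3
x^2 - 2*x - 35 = (x - 7)*(x + 5)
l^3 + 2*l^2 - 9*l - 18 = (l - 3)*(l + 2)*(l + 3)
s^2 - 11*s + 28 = (s - 7)*(s - 4)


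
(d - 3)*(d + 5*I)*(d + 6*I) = d^3 - 3*d^2 + 11*I*d^2 - 30*d - 33*I*d + 90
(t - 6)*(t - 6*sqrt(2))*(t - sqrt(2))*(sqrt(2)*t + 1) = sqrt(2)*t^4 - 13*t^3 - 6*sqrt(2)*t^3 + 5*sqrt(2)*t^2 + 78*t^2 - 30*sqrt(2)*t + 12*t - 72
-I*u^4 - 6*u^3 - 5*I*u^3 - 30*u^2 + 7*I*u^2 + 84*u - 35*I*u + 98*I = (u - 2)*(u + 7)*(u - 7*I)*(-I*u + 1)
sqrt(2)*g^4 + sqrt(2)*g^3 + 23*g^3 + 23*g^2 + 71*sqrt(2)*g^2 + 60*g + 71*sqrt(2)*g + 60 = (g + 1)*(g + 5*sqrt(2))*(g + 6*sqrt(2))*(sqrt(2)*g + 1)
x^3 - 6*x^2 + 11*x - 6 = (x - 3)*(x - 2)*(x - 1)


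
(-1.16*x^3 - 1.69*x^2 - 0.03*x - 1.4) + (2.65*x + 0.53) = -1.16*x^3 - 1.69*x^2 + 2.62*x - 0.87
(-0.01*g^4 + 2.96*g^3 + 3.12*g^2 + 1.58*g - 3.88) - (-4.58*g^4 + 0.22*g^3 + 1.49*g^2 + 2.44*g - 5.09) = 4.57*g^4 + 2.74*g^3 + 1.63*g^2 - 0.86*g + 1.21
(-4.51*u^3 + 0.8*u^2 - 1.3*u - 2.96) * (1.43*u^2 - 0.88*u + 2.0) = -6.4493*u^5 + 5.1128*u^4 - 11.583*u^3 - 1.4888*u^2 + 0.00479999999999992*u - 5.92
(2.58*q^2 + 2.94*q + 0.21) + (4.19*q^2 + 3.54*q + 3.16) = 6.77*q^2 + 6.48*q + 3.37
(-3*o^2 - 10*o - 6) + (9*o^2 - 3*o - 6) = 6*o^2 - 13*o - 12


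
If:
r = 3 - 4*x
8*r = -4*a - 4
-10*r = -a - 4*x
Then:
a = -17/13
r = 2/13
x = 37/52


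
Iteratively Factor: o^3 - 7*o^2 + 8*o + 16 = (o + 1)*(o^2 - 8*o + 16) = (o - 4)*(o + 1)*(o - 4)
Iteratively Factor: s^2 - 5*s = (s)*(s - 5)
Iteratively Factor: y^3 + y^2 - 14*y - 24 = (y + 3)*(y^2 - 2*y - 8) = (y - 4)*(y + 3)*(y + 2)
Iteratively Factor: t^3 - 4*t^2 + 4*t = (t - 2)*(t^2 - 2*t) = t*(t - 2)*(t - 2)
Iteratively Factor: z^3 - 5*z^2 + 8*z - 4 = (z - 2)*(z^2 - 3*z + 2) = (z - 2)*(z - 1)*(z - 2)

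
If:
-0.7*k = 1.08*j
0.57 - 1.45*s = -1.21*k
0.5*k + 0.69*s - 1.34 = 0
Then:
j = -0.64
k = 0.99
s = 1.22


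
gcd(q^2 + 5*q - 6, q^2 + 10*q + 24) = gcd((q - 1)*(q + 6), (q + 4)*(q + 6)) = q + 6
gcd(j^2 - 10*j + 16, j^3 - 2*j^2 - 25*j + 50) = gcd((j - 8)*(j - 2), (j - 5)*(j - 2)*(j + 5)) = j - 2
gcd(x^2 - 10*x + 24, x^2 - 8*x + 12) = x - 6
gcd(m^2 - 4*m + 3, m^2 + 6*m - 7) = m - 1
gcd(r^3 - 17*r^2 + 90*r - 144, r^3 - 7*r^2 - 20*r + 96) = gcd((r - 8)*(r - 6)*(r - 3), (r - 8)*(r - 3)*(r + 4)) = r^2 - 11*r + 24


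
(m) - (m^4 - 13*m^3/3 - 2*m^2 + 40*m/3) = -m^4 + 13*m^3/3 + 2*m^2 - 37*m/3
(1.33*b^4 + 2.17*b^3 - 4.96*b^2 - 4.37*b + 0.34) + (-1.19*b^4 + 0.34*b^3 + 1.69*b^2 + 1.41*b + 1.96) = 0.14*b^4 + 2.51*b^3 - 3.27*b^2 - 2.96*b + 2.3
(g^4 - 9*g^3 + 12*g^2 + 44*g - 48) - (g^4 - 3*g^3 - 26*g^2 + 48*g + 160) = -6*g^3 + 38*g^2 - 4*g - 208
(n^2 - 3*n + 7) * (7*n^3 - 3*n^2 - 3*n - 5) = 7*n^5 - 24*n^4 + 55*n^3 - 17*n^2 - 6*n - 35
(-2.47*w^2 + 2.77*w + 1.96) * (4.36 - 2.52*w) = 6.2244*w^3 - 17.7496*w^2 + 7.138*w + 8.5456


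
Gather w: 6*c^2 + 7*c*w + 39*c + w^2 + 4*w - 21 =6*c^2 + 39*c + w^2 + w*(7*c + 4) - 21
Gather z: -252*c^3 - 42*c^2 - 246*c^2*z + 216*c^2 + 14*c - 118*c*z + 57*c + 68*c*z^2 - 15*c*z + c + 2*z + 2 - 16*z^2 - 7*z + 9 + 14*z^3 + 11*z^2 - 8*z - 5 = -252*c^3 + 174*c^2 + 72*c + 14*z^3 + z^2*(68*c - 5) + z*(-246*c^2 - 133*c - 13) + 6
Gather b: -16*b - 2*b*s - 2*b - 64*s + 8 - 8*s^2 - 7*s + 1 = b*(-2*s - 18) - 8*s^2 - 71*s + 9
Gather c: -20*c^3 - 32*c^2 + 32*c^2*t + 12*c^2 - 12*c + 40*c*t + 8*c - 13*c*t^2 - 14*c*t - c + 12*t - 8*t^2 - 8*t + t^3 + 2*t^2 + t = -20*c^3 + c^2*(32*t - 20) + c*(-13*t^2 + 26*t - 5) + t^3 - 6*t^2 + 5*t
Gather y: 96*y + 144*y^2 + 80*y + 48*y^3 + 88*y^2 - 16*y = 48*y^3 + 232*y^2 + 160*y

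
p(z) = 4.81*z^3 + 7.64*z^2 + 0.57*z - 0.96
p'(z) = 14.43*z^2 + 15.28*z + 0.57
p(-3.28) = -90.37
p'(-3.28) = 105.70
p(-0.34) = -0.46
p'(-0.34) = -2.96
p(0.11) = -0.80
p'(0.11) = 2.43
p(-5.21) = -476.78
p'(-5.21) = 312.65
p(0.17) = -0.62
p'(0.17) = 3.58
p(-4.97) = -405.57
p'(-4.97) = 281.06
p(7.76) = 2711.18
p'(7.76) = 988.08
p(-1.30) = 0.64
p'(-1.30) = 5.09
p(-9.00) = -2893.74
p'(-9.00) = 1031.88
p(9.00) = 4129.50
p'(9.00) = 1306.92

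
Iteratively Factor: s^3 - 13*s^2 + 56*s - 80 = (s - 4)*(s^2 - 9*s + 20) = (s - 5)*(s - 4)*(s - 4)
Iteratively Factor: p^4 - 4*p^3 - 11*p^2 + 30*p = (p + 3)*(p^3 - 7*p^2 + 10*p) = p*(p + 3)*(p^2 - 7*p + 10) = p*(p - 5)*(p + 3)*(p - 2)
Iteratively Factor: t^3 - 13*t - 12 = (t - 4)*(t^2 + 4*t + 3) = (t - 4)*(t + 1)*(t + 3)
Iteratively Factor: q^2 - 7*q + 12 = (q - 4)*(q - 3)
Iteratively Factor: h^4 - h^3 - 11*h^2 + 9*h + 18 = (h - 3)*(h^3 + 2*h^2 - 5*h - 6) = (h - 3)*(h - 2)*(h^2 + 4*h + 3) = (h - 3)*(h - 2)*(h + 1)*(h + 3)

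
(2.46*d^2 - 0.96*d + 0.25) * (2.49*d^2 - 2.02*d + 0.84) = 6.1254*d^4 - 7.3596*d^3 + 4.6281*d^2 - 1.3114*d + 0.21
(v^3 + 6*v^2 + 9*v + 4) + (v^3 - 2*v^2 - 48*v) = 2*v^3 + 4*v^2 - 39*v + 4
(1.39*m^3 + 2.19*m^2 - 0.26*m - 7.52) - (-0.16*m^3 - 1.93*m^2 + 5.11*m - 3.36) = 1.55*m^3 + 4.12*m^2 - 5.37*m - 4.16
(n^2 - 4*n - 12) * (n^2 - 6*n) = n^4 - 10*n^3 + 12*n^2 + 72*n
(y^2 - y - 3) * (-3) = -3*y^2 + 3*y + 9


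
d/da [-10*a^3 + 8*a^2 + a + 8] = -30*a^2 + 16*a + 1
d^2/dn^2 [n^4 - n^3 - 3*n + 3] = 6*n*(2*n - 1)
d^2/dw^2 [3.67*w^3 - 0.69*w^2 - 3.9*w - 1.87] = 22.02*w - 1.38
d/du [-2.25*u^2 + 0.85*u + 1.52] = 0.85 - 4.5*u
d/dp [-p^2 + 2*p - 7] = 2 - 2*p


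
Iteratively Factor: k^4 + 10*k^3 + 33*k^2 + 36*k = (k + 3)*(k^3 + 7*k^2 + 12*k) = (k + 3)^2*(k^2 + 4*k) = (k + 3)^2*(k + 4)*(k)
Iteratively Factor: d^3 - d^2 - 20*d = (d - 5)*(d^2 + 4*d) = d*(d - 5)*(d + 4)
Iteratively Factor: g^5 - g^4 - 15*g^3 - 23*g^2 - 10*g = (g + 2)*(g^4 - 3*g^3 - 9*g^2 - 5*g) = (g + 1)*(g + 2)*(g^3 - 4*g^2 - 5*g) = g*(g + 1)*(g + 2)*(g^2 - 4*g - 5) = g*(g + 1)^2*(g + 2)*(g - 5)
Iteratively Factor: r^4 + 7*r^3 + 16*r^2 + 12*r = (r + 2)*(r^3 + 5*r^2 + 6*r) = (r + 2)*(r + 3)*(r^2 + 2*r) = (r + 2)^2*(r + 3)*(r)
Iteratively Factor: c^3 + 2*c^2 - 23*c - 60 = (c - 5)*(c^2 + 7*c + 12) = (c - 5)*(c + 4)*(c + 3)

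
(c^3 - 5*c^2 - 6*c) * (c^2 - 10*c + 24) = c^5 - 15*c^4 + 68*c^3 - 60*c^2 - 144*c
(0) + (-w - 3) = -w - 3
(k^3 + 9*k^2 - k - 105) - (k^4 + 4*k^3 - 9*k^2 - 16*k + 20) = -k^4 - 3*k^3 + 18*k^2 + 15*k - 125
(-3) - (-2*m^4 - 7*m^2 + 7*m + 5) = 2*m^4 + 7*m^2 - 7*m - 8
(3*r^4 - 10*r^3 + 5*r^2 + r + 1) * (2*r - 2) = 6*r^5 - 26*r^4 + 30*r^3 - 8*r^2 - 2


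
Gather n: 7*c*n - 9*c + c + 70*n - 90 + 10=-8*c + n*(7*c + 70) - 80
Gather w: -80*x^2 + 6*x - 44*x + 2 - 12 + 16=-80*x^2 - 38*x + 6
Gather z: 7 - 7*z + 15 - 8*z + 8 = 30 - 15*z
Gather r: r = r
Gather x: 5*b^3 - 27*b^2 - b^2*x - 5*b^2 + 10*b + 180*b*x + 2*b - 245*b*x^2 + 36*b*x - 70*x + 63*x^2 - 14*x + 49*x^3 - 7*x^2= 5*b^3 - 32*b^2 + 12*b + 49*x^3 + x^2*(56 - 245*b) + x*(-b^2 + 216*b - 84)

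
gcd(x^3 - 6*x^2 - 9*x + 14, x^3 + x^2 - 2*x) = x^2 + x - 2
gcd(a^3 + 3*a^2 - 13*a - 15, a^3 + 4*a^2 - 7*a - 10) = a^2 + 6*a + 5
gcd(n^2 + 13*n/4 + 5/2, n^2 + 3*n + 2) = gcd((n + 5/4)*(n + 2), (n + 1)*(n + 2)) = n + 2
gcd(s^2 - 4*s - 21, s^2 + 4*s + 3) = s + 3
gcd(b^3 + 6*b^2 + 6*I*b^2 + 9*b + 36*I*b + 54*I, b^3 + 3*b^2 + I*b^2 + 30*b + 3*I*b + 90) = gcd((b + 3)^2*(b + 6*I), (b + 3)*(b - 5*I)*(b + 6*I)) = b^2 + b*(3 + 6*I) + 18*I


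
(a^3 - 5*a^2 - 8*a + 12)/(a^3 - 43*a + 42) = (a + 2)/(a + 7)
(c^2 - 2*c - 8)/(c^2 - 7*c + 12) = (c + 2)/(c - 3)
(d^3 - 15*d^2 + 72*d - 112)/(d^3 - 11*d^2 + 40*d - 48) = (d - 7)/(d - 3)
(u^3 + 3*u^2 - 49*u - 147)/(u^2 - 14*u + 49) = (u^2 + 10*u + 21)/(u - 7)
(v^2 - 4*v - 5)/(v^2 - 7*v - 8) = (v - 5)/(v - 8)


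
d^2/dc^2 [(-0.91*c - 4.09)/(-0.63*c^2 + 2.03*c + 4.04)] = ((-3.4398*c - 1.4588)*(-0.63*c^2 + 2.03*c + 4.04) - (0.91*c + 4.09)*(1.26*c - 2.03)*(2.52*c - 4.06))/(-0.63*c^2 + 2.03*c + 4.04)^3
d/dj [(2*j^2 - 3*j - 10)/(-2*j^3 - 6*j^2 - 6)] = (-3*j*(j + 2)*(-2*j^2 + 3*j + 10) + (3 - 4*j)*(j^3 + 3*j^2 + 3))/(2*(j^3 + 3*j^2 + 3)^2)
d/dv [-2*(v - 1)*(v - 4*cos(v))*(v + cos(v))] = 2*(1 - v)*(v + cos(v))*(4*sin(v) + 1) + 2*(v - 1)*(v - 4*cos(v))*(sin(v) - 1) - 2*(v - 4*cos(v))*(v + cos(v))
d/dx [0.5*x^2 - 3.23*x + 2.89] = 1.0*x - 3.23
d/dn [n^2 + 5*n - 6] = 2*n + 5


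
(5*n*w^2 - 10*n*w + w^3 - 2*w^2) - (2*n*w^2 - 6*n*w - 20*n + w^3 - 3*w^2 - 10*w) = 3*n*w^2 - 4*n*w + 20*n + w^2 + 10*w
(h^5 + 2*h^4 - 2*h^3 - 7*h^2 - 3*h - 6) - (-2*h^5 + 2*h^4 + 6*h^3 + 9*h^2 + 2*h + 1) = 3*h^5 - 8*h^3 - 16*h^2 - 5*h - 7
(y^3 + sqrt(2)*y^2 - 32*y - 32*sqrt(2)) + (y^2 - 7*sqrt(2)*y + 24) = y^3 + y^2 + sqrt(2)*y^2 - 32*y - 7*sqrt(2)*y - 32*sqrt(2) + 24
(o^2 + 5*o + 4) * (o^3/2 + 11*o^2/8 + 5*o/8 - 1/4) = o^5/2 + 31*o^4/8 + 19*o^3/2 + 67*o^2/8 + 5*o/4 - 1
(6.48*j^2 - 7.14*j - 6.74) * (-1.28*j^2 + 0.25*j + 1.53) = -8.2944*j^4 + 10.7592*j^3 + 16.7566*j^2 - 12.6092*j - 10.3122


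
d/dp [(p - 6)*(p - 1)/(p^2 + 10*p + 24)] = (17*p^2 + 36*p - 228)/(p^4 + 20*p^3 + 148*p^2 + 480*p + 576)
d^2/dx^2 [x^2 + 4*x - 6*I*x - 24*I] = 2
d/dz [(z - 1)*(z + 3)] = 2*z + 2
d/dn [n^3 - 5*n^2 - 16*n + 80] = 3*n^2 - 10*n - 16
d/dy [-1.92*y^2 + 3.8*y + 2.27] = 3.8 - 3.84*y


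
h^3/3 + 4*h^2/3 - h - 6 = (h/3 + 1)*(h - 2)*(h + 3)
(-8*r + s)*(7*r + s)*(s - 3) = -56*r^2*s + 168*r^2 - r*s^2 + 3*r*s + s^3 - 3*s^2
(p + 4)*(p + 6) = p^2 + 10*p + 24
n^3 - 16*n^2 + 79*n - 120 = (n - 8)*(n - 5)*(n - 3)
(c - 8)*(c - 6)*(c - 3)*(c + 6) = c^4 - 11*c^3 - 12*c^2 + 396*c - 864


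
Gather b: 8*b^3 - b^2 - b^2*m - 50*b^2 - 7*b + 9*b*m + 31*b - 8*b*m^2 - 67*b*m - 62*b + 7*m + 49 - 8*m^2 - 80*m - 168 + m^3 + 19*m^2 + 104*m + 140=8*b^3 + b^2*(-m - 51) + b*(-8*m^2 - 58*m - 38) + m^3 + 11*m^2 + 31*m + 21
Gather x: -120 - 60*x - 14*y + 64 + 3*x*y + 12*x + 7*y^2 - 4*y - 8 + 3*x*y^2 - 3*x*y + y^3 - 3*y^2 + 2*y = x*(3*y^2 - 48) + y^3 + 4*y^2 - 16*y - 64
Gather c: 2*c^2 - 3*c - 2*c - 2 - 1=2*c^2 - 5*c - 3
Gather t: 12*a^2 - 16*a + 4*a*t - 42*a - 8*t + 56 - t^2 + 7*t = 12*a^2 - 58*a - t^2 + t*(4*a - 1) + 56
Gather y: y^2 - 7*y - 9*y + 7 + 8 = y^2 - 16*y + 15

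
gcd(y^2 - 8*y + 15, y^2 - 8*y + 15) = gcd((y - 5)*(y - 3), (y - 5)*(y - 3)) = y^2 - 8*y + 15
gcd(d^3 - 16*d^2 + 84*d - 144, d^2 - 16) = d - 4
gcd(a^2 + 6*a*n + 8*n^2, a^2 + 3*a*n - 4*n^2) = a + 4*n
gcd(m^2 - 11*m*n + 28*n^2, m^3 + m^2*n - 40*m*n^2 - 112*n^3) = m - 7*n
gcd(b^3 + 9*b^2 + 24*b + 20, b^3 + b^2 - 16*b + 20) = b + 5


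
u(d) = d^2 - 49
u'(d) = 2*d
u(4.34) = -30.16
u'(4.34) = 8.68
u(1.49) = -46.78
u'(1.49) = 2.98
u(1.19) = -47.58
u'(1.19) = 2.38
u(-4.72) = -26.72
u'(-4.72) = -9.44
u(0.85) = -48.28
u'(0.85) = 1.70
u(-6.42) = -7.78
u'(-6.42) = -12.84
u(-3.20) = -38.76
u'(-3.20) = -6.40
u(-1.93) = -45.28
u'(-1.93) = -3.86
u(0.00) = -49.00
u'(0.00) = 0.00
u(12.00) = 95.00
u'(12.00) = 24.00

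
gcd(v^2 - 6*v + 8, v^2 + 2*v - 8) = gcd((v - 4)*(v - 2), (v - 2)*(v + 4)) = v - 2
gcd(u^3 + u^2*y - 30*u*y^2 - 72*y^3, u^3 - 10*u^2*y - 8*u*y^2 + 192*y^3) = -u^2 + 2*u*y + 24*y^2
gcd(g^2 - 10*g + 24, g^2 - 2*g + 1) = 1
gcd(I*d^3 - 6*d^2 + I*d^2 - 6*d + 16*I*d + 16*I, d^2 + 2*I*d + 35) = 1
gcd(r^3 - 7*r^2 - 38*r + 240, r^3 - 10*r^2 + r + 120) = r^2 - 13*r + 40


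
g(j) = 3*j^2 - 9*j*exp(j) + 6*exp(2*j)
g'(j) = -9*j*exp(j) + 6*j + 12*exp(2*j) - 9*exp(j)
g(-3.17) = 31.36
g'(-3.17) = -18.18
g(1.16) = 31.79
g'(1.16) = 67.06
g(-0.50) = 5.69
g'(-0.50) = -1.31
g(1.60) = 83.55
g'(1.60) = 188.09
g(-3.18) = 31.54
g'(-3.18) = -18.24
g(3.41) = 4601.95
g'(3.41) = 9811.05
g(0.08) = 6.28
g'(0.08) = 4.03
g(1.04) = 24.79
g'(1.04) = 50.35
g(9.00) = 393303708.03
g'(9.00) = 787190406.09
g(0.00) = 6.00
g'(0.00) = 3.00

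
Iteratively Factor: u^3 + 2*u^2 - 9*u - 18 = (u + 2)*(u^2 - 9) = (u + 2)*(u + 3)*(u - 3)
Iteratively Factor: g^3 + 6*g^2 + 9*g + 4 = (g + 4)*(g^2 + 2*g + 1) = (g + 1)*(g + 4)*(g + 1)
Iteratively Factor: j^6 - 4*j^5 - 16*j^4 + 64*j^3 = (j - 4)*(j^5 - 16*j^3) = j*(j - 4)*(j^4 - 16*j^2) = j^2*(j - 4)*(j^3 - 16*j) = j^3*(j - 4)*(j^2 - 16) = j^3*(j - 4)*(j + 4)*(j - 4)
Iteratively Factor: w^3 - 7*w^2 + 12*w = (w - 4)*(w^2 - 3*w) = (w - 4)*(w - 3)*(w)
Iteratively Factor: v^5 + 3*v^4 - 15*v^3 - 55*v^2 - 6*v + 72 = (v - 1)*(v^4 + 4*v^3 - 11*v^2 - 66*v - 72) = (v - 1)*(v + 2)*(v^3 + 2*v^2 - 15*v - 36) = (v - 1)*(v + 2)*(v + 3)*(v^2 - v - 12) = (v - 4)*(v - 1)*(v + 2)*(v + 3)*(v + 3)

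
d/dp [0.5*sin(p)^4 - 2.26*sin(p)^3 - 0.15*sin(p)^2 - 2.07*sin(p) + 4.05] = (2.0*sin(p)^3 - 6.78*sin(p)^2 - 0.3*sin(p) - 2.07)*cos(p)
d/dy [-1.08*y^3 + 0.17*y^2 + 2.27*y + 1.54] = -3.24*y^2 + 0.34*y + 2.27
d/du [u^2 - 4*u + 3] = 2*u - 4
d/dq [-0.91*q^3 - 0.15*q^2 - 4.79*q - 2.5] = -2.73*q^2 - 0.3*q - 4.79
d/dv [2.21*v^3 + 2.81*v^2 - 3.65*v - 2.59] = 6.63*v^2 + 5.62*v - 3.65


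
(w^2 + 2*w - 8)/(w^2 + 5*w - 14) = (w + 4)/(w + 7)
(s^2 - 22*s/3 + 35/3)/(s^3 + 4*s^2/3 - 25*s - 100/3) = (3*s - 7)/(3*s^2 + 19*s + 20)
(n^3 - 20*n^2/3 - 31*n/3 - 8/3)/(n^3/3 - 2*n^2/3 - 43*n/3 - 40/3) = (3*n + 1)/(n + 5)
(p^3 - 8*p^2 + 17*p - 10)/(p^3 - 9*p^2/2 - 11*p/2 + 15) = 2*(p^2 - 3*p + 2)/(2*p^2 + p - 6)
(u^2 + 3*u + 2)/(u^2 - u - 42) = (u^2 + 3*u + 2)/(u^2 - u - 42)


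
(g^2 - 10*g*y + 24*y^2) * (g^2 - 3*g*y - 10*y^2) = g^4 - 13*g^3*y + 44*g^2*y^2 + 28*g*y^3 - 240*y^4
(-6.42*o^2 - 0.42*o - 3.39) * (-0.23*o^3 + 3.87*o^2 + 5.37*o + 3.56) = 1.4766*o^5 - 24.7488*o^4 - 35.3211*o^3 - 38.2299*o^2 - 19.6995*o - 12.0684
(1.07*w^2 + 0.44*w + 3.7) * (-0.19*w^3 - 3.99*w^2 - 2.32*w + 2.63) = -0.2033*w^5 - 4.3529*w^4 - 4.941*w^3 - 12.9697*w^2 - 7.4268*w + 9.731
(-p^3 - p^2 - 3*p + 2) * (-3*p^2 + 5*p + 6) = 3*p^5 - 2*p^4 - 2*p^3 - 27*p^2 - 8*p + 12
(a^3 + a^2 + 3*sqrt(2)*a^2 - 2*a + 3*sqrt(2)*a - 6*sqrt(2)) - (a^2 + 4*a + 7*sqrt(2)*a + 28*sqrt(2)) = a^3 + 3*sqrt(2)*a^2 - 6*a - 4*sqrt(2)*a - 34*sqrt(2)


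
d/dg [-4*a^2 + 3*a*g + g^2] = 3*a + 2*g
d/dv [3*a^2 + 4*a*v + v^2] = 4*a + 2*v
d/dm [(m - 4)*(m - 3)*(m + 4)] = 3*m^2 - 6*m - 16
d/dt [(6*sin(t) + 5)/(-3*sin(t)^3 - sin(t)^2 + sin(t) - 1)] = (36*sin(t)^3 + 51*sin(t)^2 + 10*sin(t) - 11)*cos(t)/(3*sin(t)^3 + sin(t)^2 - sin(t) + 1)^2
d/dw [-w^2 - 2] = -2*w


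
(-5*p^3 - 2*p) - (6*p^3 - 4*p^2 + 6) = -11*p^3 + 4*p^2 - 2*p - 6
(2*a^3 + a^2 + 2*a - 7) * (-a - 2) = -2*a^4 - 5*a^3 - 4*a^2 + 3*a + 14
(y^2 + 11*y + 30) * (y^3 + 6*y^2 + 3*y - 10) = y^5 + 17*y^4 + 99*y^3 + 203*y^2 - 20*y - 300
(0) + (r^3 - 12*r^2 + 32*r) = r^3 - 12*r^2 + 32*r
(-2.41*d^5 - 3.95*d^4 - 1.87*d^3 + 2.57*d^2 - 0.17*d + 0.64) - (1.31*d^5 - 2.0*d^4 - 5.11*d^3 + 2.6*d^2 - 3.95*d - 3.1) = -3.72*d^5 - 1.95*d^4 + 3.24*d^3 - 0.0300000000000002*d^2 + 3.78*d + 3.74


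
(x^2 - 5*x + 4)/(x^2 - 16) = (x - 1)/(x + 4)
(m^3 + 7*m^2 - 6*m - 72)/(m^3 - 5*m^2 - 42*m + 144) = (m + 4)/(m - 8)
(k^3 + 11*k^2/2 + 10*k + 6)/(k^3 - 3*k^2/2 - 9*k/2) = (k^2 + 4*k + 4)/(k*(k - 3))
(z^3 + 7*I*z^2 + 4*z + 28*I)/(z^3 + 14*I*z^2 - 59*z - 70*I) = (z - 2*I)/(z + 5*I)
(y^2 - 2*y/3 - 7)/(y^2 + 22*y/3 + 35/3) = (y - 3)/(y + 5)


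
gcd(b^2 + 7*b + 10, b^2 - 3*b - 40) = b + 5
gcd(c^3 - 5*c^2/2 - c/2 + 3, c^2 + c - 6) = c - 2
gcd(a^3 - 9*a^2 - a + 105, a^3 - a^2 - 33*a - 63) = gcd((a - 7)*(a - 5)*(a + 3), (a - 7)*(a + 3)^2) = a^2 - 4*a - 21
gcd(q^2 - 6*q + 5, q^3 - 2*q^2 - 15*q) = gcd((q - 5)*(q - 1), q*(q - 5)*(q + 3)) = q - 5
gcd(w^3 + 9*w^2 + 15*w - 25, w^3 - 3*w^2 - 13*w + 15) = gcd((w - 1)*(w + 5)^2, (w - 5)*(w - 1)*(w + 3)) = w - 1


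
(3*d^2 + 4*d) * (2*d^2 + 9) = 6*d^4 + 8*d^3 + 27*d^2 + 36*d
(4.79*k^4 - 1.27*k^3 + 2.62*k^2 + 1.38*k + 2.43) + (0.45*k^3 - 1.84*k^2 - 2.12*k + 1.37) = 4.79*k^4 - 0.82*k^3 + 0.78*k^2 - 0.74*k + 3.8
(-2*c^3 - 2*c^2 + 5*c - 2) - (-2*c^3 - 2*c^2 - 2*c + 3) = 7*c - 5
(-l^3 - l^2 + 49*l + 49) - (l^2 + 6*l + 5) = -l^3 - 2*l^2 + 43*l + 44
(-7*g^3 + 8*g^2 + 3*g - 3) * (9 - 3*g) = 21*g^4 - 87*g^3 + 63*g^2 + 36*g - 27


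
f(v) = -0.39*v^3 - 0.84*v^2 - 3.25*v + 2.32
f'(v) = -1.17*v^2 - 1.68*v - 3.25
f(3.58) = -37.98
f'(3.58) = -24.26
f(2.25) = -13.69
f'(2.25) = -12.95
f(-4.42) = 33.95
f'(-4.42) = -18.68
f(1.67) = -7.27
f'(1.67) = -9.32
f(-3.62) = 21.58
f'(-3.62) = -12.50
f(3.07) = -26.86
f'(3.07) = -19.43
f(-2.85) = 13.79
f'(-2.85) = -7.97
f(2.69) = -20.09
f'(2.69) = -16.24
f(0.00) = 2.32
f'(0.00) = -3.25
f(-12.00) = 594.28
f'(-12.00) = -151.57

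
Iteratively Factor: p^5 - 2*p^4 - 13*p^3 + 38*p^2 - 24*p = (p)*(p^4 - 2*p^3 - 13*p^2 + 38*p - 24) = p*(p - 3)*(p^3 + p^2 - 10*p + 8) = p*(p - 3)*(p - 1)*(p^2 + 2*p - 8) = p*(p - 3)*(p - 2)*(p - 1)*(p + 4)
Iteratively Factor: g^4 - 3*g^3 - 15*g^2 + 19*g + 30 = (g + 1)*(g^3 - 4*g^2 - 11*g + 30) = (g + 1)*(g + 3)*(g^2 - 7*g + 10) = (g - 5)*(g + 1)*(g + 3)*(g - 2)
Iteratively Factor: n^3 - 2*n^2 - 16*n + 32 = (n - 4)*(n^2 + 2*n - 8) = (n - 4)*(n + 4)*(n - 2)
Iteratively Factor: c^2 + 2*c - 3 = (c + 3)*(c - 1)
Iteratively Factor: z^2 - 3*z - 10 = (z + 2)*(z - 5)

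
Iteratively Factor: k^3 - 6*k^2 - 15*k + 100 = (k - 5)*(k^2 - k - 20) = (k - 5)^2*(k + 4)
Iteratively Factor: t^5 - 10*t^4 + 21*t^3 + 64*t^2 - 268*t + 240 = (t - 2)*(t^4 - 8*t^3 + 5*t^2 + 74*t - 120) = (t - 2)^2*(t^3 - 6*t^2 - 7*t + 60) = (t - 4)*(t - 2)^2*(t^2 - 2*t - 15) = (t - 5)*(t - 4)*(t - 2)^2*(t + 3)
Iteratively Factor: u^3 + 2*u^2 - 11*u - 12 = (u + 4)*(u^2 - 2*u - 3) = (u + 1)*(u + 4)*(u - 3)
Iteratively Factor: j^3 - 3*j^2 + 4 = (j - 2)*(j^2 - j - 2) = (j - 2)*(j + 1)*(j - 2)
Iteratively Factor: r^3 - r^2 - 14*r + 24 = (r - 2)*(r^2 + r - 12) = (r - 3)*(r - 2)*(r + 4)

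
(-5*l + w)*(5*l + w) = -25*l^2 + w^2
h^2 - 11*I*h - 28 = (h - 7*I)*(h - 4*I)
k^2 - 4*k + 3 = (k - 3)*(k - 1)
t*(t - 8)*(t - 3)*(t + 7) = t^4 - 4*t^3 - 53*t^2 + 168*t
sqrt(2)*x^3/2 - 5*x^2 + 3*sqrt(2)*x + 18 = (x - 3*sqrt(2))^2*(sqrt(2)*x/2 + 1)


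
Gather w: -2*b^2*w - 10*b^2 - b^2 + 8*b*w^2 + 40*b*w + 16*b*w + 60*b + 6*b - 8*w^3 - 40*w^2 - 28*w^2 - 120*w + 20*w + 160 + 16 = -11*b^2 + 66*b - 8*w^3 + w^2*(8*b - 68) + w*(-2*b^2 + 56*b - 100) + 176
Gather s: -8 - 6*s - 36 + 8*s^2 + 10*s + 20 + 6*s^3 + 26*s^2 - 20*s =6*s^3 + 34*s^2 - 16*s - 24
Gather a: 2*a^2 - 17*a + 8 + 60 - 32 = 2*a^2 - 17*a + 36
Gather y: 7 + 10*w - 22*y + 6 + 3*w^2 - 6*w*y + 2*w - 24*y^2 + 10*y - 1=3*w^2 + 12*w - 24*y^2 + y*(-6*w - 12) + 12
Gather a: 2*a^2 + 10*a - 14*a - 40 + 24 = 2*a^2 - 4*a - 16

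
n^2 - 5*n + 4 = (n - 4)*(n - 1)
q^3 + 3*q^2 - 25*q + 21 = (q - 3)*(q - 1)*(q + 7)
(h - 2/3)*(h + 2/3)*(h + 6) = h^3 + 6*h^2 - 4*h/9 - 8/3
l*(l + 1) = l^2 + l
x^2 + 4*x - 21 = (x - 3)*(x + 7)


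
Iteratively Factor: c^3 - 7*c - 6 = (c + 2)*(c^2 - 2*c - 3) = (c - 3)*(c + 2)*(c + 1)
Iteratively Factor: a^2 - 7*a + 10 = (a - 5)*(a - 2)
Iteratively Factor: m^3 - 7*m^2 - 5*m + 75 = (m + 3)*(m^2 - 10*m + 25) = (m - 5)*(m + 3)*(m - 5)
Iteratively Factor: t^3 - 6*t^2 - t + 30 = (t - 5)*(t^2 - t - 6) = (t - 5)*(t + 2)*(t - 3)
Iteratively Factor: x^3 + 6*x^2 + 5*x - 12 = (x - 1)*(x^2 + 7*x + 12) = (x - 1)*(x + 3)*(x + 4)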